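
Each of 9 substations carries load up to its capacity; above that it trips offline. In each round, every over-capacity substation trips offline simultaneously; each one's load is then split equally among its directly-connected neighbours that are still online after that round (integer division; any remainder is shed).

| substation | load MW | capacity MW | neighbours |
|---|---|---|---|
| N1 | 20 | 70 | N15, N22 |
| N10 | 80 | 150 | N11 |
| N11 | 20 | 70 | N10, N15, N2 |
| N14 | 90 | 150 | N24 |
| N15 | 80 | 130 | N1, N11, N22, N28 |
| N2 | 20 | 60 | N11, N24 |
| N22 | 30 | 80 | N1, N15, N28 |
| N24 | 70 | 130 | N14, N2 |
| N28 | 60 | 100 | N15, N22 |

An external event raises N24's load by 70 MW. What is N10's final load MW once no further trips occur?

135

Round 1 — N24 at 140 > 130. N24 trips offline.
  N24 sheds 140 MW to N14, N2: 70 each.
    N14: 90+70 = 160 > 150
    N2: 20+70 = 90 > 60
Round 2 — N14, N2 trip offline.
  N14 sheds 160 MW: no online neighbours, lost.
  N2 sheds 90 MW to N11: 90 each.
    N11: 20+90 = 110 > 70
Round 3 — N11 trips offline.
  N11 sheds 110 MW to N10, N15: 55 each.
    N10: 80+55 = 135 ≤ 150
    N15: 80+55 = 135 > 130
Round 4 — N15 trips offline.
  N15 sheds 135 MW to N1, N22, N28: 45 each.
    N1: 20+45 = 65 ≤ 70
    N22: 30+45 = 75 ≤ 80
    N28: 60+45 = 105 > 100
Round 5 — N28 trips offline.
  N28 sheds 105 MW to N22: 105 each.
    N22: 75+105 = 180 > 80
Round 6 — N22 trips offline.
  N22 sheds 180 MW to N1: 180 each.
    N1: 65+180 = 245 > 70
Round 7 — N1 trips offline.
  N1 sheds 245 MW: no online neighbours, lost.
No further trips.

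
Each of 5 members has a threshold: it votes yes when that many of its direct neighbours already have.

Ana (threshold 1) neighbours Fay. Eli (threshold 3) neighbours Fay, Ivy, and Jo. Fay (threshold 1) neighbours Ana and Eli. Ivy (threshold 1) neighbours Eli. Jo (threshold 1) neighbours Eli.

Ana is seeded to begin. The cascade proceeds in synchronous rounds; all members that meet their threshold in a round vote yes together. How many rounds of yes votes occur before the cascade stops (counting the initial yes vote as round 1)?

Round 1 — Ana votes yes (initial).
Round 2 — checking thresholds:
  Fay: 1 of 2 neighbours ≥ 1, votes yes.
Round 3 — no new yes votes; cascade stops.

2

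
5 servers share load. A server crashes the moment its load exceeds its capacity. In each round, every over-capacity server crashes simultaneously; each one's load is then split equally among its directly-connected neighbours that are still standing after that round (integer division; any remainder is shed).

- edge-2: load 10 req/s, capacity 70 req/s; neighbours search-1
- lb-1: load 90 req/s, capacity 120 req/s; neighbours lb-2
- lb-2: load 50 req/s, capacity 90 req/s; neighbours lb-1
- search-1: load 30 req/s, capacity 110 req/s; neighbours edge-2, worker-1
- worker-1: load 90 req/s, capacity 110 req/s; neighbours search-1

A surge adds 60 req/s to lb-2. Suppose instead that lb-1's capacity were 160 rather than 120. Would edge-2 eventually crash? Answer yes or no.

With lb-1's capacity at 160:
Round 1 — lb-2 at 110 > 90. lb-2 crashes.
  lb-2 sheds 110 req/s to lb-1: 110 each.
    lb-1: 90+110 = 200 > 160
Round 2 — lb-1 crashes.
  lb-1 sheds 200 req/s: no online neighbours, lost.
No further crashes.

no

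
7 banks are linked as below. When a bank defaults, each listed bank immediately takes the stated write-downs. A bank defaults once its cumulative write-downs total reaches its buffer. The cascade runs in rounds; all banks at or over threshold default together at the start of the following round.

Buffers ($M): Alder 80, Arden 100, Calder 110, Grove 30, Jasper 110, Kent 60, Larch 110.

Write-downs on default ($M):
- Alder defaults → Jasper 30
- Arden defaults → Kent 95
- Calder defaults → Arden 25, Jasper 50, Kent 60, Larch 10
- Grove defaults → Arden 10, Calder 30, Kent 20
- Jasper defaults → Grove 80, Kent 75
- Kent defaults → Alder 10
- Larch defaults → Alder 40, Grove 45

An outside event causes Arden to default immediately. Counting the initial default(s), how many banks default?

2

Round 1 — Arden defaults (initial).
  Kent: +95 → 95 ≥ 60
Round 2 — Kent defaults.
  Alder: +10 → 10 < 80
No further defaults.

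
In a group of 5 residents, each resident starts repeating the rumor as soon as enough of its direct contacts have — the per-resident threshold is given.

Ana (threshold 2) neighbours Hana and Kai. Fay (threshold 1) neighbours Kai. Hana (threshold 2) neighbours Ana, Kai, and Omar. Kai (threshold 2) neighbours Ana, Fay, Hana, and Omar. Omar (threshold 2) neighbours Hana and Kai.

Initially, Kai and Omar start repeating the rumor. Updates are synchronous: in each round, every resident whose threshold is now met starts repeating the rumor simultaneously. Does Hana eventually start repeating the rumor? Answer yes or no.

yes

Round 1 — Kai, Omar start repeating the rumor (initial).
Round 2 — checking thresholds:
  Ana: 1 of 2 neighbours < 2, not yet.
  Fay: 1 of 1 neighbours ≥ 1, starts repeating the rumor.
  Hana: 2 of 3 neighbours ≥ 2, starts repeating the rumor.
Round 3 — checking thresholds:
  Ana: 2 of 2 neighbours ≥ 2, starts repeating the rumor.
Round 4 — no new spreads; cascade stops.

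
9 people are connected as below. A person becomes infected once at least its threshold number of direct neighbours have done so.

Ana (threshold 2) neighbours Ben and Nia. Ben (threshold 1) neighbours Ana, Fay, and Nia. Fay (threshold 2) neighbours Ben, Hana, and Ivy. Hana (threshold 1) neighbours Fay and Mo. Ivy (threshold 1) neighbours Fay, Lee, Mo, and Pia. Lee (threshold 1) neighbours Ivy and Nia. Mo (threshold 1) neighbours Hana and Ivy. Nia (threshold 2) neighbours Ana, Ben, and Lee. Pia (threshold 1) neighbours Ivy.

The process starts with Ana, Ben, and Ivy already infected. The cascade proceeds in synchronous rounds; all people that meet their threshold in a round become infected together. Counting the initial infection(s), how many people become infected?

9

Round 1 — Ana, Ben, Ivy become infected (initial).
Round 2 — checking thresholds:
  Fay: 2 of 3 neighbours ≥ 2, becomes infected.
  Lee: 1 of 2 neighbours ≥ 1, becomes infected.
  Mo: 1 of 2 neighbours ≥ 1, becomes infected.
  Nia: 2 of 3 neighbours ≥ 2, becomes infected.
  Pia: 1 of 1 neighbours ≥ 1, becomes infected.
Round 3 — checking thresholds:
  Hana: 2 of 2 neighbours ≥ 1, becomes infected.
Round 4 — no new infections; cascade stops.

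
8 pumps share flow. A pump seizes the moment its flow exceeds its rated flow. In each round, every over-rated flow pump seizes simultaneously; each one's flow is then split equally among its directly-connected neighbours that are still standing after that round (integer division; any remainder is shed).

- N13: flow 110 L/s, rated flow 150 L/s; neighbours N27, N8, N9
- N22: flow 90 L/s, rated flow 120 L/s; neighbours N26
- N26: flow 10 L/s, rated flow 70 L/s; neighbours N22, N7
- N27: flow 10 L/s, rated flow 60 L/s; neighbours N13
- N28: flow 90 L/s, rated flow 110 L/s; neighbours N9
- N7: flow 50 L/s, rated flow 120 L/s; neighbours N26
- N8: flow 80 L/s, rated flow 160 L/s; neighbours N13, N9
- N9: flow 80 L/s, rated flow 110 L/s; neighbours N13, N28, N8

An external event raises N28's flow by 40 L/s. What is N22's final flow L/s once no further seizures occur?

Round 1 — N28 at 130 > 110. N28 seizes.
  N28 sheds 130 L/s to N9: 130 each.
    N9: 80+130 = 210 > 110
Round 2 — N9 seizes.
  N9 sheds 210 L/s to N13, N8: 105 each.
    N13: 110+105 = 215 > 150
    N8: 80+105 = 185 > 160
Round 3 — N13, N8 seize.
  N13 sheds 215 L/s to N27: 215 each.
    N27: 10+215 = 225 > 60
  N8 sheds 185 L/s: no online neighbours, lost.
Round 4 — N27 seizes.
  N27 sheds 225 L/s: no online neighbours, lost.
No further seizures.

90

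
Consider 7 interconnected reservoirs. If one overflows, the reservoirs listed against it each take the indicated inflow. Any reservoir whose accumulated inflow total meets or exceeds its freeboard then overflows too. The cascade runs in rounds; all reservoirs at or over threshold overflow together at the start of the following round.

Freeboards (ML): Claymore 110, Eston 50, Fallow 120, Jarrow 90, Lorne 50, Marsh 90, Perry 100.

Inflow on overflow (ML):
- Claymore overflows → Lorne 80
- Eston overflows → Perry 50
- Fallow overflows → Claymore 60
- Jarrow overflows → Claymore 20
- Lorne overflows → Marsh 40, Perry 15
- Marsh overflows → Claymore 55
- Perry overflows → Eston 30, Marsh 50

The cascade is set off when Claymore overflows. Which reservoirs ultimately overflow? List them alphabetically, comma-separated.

Round 1 — Claymore overflows (initial).
  Lorne: +80 → 80 ≥ 50
Round 2 — Lorne overflows.
  Marsh: +40 → 40 < 90
  Perry: +15 → 15 < 100
No further overflows.

Claymore, Lorne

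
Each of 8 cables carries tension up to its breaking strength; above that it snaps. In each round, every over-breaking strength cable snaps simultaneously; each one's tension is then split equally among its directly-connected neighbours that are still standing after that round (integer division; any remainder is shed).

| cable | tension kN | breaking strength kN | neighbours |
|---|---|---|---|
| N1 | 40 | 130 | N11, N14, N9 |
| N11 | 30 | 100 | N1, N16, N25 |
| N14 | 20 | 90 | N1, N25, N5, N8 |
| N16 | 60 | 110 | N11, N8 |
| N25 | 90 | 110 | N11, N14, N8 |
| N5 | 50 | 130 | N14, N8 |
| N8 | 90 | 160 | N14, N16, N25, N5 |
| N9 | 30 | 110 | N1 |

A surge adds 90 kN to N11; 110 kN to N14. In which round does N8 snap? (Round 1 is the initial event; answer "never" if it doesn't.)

Round 1 — N11 at 120 > 100; N14 at 130 > 90. N11, N14 snap.
  N11 sheds 120 kN to N1, N16, N25: 40 each.
    N1: 40+40 = 80 ≤ 130
    N16: 60+40 = 100 ≤ 110
    N25: 90+40 = 130 > 110
  N14 sheds 130 kN to N1, N25, N5, N8: 32 each (2 lost).
    N1: 80+32 = 112 ≤ 130
    N25: 130+32 = 162 > 110
    N5: 50+32 = 82 ≤ 130
    N8: 90+32 = 122 ≤ 160
Round 2 — N25 snaps.
  N25 sheds 162 kN to N8: 162 each.
    N8: 122+162 = 284 > 160
Round 3 — N8 snaps.
  N8 sheds 284 kN to N16, N5: 142 each.
    N16: 100+142 = 242 > 110
    N5: 82+142 = 224 > 130
Round 4 — N16, N5 snap.
  N16 sheds 242 kN: no online neighbours, lost.
  N5 sheds 224 kN: no online neighbours, lost.
No further breaks.

3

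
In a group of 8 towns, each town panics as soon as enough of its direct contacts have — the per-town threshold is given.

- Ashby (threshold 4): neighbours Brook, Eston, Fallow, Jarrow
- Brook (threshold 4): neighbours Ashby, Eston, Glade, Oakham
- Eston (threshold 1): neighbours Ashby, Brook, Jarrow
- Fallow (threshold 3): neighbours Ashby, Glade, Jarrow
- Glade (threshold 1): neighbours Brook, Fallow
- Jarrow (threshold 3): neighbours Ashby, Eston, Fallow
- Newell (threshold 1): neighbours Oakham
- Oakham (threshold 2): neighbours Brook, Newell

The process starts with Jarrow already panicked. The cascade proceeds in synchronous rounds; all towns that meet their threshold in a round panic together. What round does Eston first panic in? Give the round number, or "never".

2

Round 1 — Jarrow panics (initial).
Round 2 — checking thresholds:
  Ashby: 1 of 4 neighbours < 4, below threshold.
  Eston: 1 of 3 neighbours ≥ 1, panics.
  Fallow: 1 of 3 neighbours < 3, below threshold.
Round 3 — no new panics; cascade stops.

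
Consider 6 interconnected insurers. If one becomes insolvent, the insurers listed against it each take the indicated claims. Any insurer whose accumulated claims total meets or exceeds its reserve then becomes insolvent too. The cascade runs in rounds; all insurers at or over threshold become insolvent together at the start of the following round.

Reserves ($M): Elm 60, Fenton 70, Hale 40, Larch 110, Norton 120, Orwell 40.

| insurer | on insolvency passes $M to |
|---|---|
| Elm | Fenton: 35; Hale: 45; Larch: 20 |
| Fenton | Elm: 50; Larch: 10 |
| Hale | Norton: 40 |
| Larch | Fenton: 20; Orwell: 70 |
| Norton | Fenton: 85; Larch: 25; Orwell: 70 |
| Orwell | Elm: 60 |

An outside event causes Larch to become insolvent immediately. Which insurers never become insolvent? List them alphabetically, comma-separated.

Round 1 — Larch becomes insolvent (initial).
  Fenton: +20 → 20 < 70
  Orwell: +70 → 70 ≥ 40
Round 2 — Orwell becomes insolvent.
  Elm: +60 → 60 ≥ 60
Round 3 — Elm becomes insolvent.
  Fenton: +35 → 55 < 70
  Hale: +45 → 45 ≥ 40
Round 4 — Hale becomes insolvent.
  Norton: +40 → 40 < 120
No further insolvencies.

Fenton, Norton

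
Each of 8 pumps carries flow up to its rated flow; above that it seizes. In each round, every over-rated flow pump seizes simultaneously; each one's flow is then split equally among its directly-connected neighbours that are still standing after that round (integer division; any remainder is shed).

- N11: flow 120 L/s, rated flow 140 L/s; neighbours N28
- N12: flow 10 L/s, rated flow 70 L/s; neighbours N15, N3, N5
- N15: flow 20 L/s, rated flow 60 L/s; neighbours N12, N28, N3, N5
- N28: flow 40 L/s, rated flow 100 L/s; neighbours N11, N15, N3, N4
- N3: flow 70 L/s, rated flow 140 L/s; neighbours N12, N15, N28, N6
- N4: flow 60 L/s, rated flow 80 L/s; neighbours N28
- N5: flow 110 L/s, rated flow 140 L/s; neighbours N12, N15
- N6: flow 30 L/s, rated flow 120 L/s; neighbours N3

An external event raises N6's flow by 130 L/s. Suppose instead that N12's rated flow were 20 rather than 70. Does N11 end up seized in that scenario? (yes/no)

yes

With N12's rated flow at 20:
Round 1 — N6 at 160 > 120. N6 seizes.
  N6 sheds 160 L/s to N3: 160 each.
    N3: 70+160 = 230 > 140
Round 2 — N3 seizes.
  N3 sheds 230 L/s to N12, N15, N28: 76 each (2 lost).
    N12: 10+76 = 86 > 20
    N15: 20+76 = 96 > 60
    N28: 40+76 = 116 > 100
Round 3 — N12, N15, N28 seize.
  N12 sheds 86 L/s to N5: 86 each.
    N5: 110+86 = 196 > 140
  N15 sheds 96 L/s to N5: 96 each.
    N5: 196+96 = 292 > 140
  N28 sheds 116 L/s to N11, N4: 58 each.
    N11: 120+58 = 178 > 140
    N4: 60+58 = 118 > 80
Round 4 — N11, N4, N5 seize.
  N11 sheds 178 L/s: no online neighbours, lost.
  N4 sheds 118 L/s: no online neighbours, lost.
  N5 sheds 292 L/s: no online neighbours, lost.
No further seizures.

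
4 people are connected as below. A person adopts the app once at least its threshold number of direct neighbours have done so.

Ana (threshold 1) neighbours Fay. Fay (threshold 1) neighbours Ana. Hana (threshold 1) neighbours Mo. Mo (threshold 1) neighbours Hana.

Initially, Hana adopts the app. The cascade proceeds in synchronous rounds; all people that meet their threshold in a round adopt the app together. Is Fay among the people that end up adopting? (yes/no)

no

Round 1 — Hana adopts the app (initial).
Round 2 — checking thresholds:
  Mo: 1 of 1 neighbours ≥ 1, adopts the app.
Round 3 — no new adoptions; cascade stops.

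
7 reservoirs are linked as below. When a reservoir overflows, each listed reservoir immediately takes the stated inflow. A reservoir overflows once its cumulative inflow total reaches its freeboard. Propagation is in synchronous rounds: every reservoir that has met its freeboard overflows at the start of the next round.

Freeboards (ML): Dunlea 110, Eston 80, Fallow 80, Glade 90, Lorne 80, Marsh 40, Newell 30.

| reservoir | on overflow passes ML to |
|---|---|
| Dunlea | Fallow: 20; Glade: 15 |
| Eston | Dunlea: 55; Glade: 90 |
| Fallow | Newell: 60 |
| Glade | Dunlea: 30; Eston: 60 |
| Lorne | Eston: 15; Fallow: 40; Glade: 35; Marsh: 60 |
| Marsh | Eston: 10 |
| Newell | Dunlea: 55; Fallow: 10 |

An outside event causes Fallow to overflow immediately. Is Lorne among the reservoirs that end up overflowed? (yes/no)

no

Round 1 — Fallow overflows (initial).
  Newell: +60 → 60 ≥ 30
Round 2 — Newell overflows.
  Dunlea: +55 → 55 < 110
No further overflows.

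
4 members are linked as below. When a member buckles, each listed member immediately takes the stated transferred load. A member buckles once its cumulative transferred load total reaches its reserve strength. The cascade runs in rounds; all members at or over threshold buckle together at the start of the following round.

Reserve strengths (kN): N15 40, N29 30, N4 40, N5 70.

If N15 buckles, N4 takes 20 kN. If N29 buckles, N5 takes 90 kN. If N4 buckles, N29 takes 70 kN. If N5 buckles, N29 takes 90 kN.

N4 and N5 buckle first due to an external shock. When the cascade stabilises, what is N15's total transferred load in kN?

Round 1 — N4, N5 buckle (initial).
  N29: +70+90 → 160 ≥ 30
Round 2 — N29 buckles.
No further bucklings.

0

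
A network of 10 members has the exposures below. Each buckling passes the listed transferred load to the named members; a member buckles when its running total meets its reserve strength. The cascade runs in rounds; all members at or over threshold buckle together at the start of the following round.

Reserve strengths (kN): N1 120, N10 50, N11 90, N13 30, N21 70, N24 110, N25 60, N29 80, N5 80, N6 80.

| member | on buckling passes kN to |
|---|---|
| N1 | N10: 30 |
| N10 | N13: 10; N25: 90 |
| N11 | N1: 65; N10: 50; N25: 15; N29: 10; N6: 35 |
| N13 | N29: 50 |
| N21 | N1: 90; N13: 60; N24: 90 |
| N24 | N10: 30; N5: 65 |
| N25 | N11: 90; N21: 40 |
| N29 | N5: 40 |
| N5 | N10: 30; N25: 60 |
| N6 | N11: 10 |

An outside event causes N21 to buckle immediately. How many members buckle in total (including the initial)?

2

Round 1 — N21 buckles (initial).
  N1: +90 → 90 < 120
  N13: +60 → 60 ≥ 30
  N24: +90 → 90 < 110
Round 2 — N13 buckles.
  N29: +50 → 50 < 80
No further bucklings.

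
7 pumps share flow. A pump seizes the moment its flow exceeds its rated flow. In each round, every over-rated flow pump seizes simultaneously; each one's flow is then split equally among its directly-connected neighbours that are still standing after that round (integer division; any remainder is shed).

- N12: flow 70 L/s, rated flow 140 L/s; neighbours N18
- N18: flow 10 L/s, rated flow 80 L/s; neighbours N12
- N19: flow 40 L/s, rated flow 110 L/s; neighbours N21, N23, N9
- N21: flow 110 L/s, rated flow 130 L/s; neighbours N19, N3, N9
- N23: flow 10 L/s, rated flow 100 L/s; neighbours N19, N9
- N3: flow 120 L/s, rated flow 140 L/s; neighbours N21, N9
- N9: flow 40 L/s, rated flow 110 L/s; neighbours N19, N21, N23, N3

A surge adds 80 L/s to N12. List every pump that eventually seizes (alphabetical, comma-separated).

Round 1 — N12 at 150 > 140. N12 seizes.
  N12 sheds 150 L/s to N18: 150 each.
    N18: 10+150 = 160 > 80
Round 2 — N18 seizes.
  N18 sheds 160 L/s: no online neighbours, lost.
No further seizures.

N12, N18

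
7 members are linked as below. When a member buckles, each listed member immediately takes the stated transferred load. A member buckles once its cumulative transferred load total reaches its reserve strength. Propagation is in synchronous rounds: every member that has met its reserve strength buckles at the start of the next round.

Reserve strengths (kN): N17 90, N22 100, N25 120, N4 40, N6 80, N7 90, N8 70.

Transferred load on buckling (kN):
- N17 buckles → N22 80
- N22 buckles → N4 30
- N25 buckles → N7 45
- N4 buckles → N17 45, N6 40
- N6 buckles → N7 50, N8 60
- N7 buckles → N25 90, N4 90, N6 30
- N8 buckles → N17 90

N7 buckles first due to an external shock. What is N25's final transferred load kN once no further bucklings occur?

Round 1 — N7 buckles (initial).
  N25: +90 → 90 < 120
  N4: +90 → 90 ≥ 40
  N6: +30 → 30 < 80
Round 2 — N4 buckles.
  N17: +45 → 45 < 90
  N6: +40 → 70 < 80
No further bucklings.

90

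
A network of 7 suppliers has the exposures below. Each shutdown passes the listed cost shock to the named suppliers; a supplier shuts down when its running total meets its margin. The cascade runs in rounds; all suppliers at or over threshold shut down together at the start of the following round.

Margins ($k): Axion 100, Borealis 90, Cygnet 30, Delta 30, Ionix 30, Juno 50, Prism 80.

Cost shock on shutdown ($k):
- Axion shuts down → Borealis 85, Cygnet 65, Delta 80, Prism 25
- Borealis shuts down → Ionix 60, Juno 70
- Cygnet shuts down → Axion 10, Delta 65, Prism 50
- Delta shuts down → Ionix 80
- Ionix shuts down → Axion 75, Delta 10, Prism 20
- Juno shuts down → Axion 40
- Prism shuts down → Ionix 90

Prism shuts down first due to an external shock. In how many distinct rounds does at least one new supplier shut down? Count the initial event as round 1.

Round 1 — Prism shuts down (initial).
  Ionix: +90 → 90 ≥ 30
Round 2 — Ionix shuts down.
  Axion: +75 → 75 < 100
  Delta: +10 → 10 < 30
No further shutdowns.

2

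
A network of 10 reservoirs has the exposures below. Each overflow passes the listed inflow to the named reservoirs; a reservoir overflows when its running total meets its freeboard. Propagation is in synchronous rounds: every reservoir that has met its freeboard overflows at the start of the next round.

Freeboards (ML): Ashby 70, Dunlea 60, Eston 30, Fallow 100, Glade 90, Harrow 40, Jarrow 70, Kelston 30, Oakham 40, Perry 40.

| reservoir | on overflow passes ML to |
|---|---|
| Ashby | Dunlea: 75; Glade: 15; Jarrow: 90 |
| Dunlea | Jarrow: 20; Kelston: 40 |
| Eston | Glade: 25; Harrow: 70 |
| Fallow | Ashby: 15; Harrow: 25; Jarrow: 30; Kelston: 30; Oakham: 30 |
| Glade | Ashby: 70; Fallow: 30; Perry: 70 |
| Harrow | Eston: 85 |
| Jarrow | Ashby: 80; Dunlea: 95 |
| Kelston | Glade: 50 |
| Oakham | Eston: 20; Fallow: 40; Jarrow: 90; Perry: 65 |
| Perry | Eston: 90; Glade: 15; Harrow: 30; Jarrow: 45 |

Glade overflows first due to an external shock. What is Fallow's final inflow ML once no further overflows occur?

Round 1 — Glade overflows (initial).
  Ashby: +70 → 70 ≥ 70
  Fallow: +30 → 30 < 100
  Perry: +70 → 70 ≥ 40
Round 2 — Ashby, Perry overflow.
  Dunlea: +75 → 75 ≥ 60
  Eston: +90 → 90 ≥ 30
  Harrow: +30 → 30 < 40
  Jarrow: +90+45 → 135 ≥ 70
Round 3 — Dunlea, Eston, Jarrow overflow.
  Harrow: +70 → 100 ≥ 40
  Kelston: +40 → 40 ≥ 30
Round 4 — Harrow, Kelston overflow.
No further overflows.

30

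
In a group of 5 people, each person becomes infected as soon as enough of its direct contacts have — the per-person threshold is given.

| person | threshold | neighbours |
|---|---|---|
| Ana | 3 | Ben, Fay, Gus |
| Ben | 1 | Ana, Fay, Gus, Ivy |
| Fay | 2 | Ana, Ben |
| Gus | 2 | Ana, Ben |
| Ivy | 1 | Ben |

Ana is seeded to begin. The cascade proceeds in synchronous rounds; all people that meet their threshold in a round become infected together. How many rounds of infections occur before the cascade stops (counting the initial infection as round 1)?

3

Round 1 — Ana becomes infected (initial).
Round 2 — checking thresholds:
  Ben: 1 of 4 neighbours ≥ 1, becomes infected.
  Fay: 1 of 2 neighbours < 2, not yet.
  Gus: 1 of 2 neighbours < 2, not yet.
Round 3 — checking thresholds:
  Fay: 2 of 2 neighbours ≥ 2, becomes infected.
  Gus: 2 of 2 neighbours ≥ 2, becomes infected.
  Ivy: 1 of 1 neighbours ≥ 1, becomes infected.
Round 4 — no new infections; cascade stops.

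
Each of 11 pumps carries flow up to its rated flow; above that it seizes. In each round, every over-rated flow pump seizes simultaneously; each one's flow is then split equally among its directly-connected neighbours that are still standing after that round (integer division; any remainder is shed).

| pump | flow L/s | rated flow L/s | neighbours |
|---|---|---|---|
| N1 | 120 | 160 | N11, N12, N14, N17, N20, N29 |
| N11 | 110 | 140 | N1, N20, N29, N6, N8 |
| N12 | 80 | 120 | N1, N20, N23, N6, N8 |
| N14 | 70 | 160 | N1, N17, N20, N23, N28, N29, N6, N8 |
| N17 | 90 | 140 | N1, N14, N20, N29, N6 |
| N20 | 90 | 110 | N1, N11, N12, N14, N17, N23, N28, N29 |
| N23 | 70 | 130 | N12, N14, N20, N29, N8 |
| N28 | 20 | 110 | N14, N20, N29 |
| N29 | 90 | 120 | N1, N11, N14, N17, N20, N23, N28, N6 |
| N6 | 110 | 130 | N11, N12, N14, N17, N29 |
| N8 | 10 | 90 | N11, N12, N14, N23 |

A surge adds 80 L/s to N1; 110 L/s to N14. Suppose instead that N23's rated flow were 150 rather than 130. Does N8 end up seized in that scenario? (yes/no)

yes

With N23's rated flow at 150:
Round 1 — N1 at 200 > 160; N14 at 180 > 160. N1, N14 seize.
  N1 sheds 200 L/s to N11, N12, N17, N20, N29: 40 each.
    N11: 110+40 = 150 > 140
    N12: 80+40 = 120 ≤ 120
    N17: 90+40 = 130 ≤ 140
    N20: 90+40 = 130 > 110
    N29: 90+40 = 130 > 120
  N14 sheds 180 L/s to N17, N20, N23, N28, N29, N6, N8: 25 each (5 lost).
    N17: 130+25 = 155 > 140
    N20: 130+25 = 155 > 110
    N23: 70+25 = 95 ≤ 150
    N28: 20+25 = 45 ≤ 110
    N29: 130+25 = 155 > 120
    N6: 110+25 = 135 > 130
    N8: 10+25 = 35 ≤ 90
Round 2 — N11, N17, N20, N29, N6 seize.
  N11 sheds 150 L/s to N8: 150 each.
    N8: 35+150 = 185 > 90
  N17 sheds 155 L/s: no online neighbours, lost.
  N20 sheds 155 L/s to N12, N23, N28: 51 each (2 lost).
    N12: 120+51 = 171 > 120
    N23: 95+51 = 146 ≤ 150
    N28: 45+51 = 96 ≤ 110
  N29 sheds 155 L/s to N23, N28: 77 each (1 lost).
    N23: 146+77 = 223 > 150
    N28: 96+77 = 173 > 110
  N6 sheds 135 L/s to N12: 135 each.
    N12: 171+135 = 306 > 120
Round 3 — N12, N23, N28, N8 seize.
  N12 sheds 306 L/s: no online neighbours, lost.
  N23 sheds 223 L/s: no online neighbours, lost.
  N28 sheds 173 L/s: no online neighbours, lost.
  N8 sheds 185 L/s: no online neighbours, lost.
No further seizures.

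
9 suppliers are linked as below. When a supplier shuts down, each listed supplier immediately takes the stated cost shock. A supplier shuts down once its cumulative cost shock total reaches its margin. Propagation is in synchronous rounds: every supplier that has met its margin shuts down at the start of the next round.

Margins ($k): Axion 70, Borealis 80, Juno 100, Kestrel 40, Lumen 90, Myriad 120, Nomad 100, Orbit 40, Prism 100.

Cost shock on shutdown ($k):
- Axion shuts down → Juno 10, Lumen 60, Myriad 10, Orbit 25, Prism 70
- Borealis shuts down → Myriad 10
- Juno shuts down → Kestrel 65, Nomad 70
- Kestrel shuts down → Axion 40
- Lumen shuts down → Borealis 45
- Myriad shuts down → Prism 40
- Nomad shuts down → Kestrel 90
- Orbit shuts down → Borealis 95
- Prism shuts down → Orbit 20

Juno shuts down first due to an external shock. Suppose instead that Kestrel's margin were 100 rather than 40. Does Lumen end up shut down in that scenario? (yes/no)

With Kestrel's margin at 100:
Round 1 — Juno shuts down (initial).
  Kestrel: +65 → 65 < 100
  Nomad: +70 → 70 < 100
No further shutdowns.

no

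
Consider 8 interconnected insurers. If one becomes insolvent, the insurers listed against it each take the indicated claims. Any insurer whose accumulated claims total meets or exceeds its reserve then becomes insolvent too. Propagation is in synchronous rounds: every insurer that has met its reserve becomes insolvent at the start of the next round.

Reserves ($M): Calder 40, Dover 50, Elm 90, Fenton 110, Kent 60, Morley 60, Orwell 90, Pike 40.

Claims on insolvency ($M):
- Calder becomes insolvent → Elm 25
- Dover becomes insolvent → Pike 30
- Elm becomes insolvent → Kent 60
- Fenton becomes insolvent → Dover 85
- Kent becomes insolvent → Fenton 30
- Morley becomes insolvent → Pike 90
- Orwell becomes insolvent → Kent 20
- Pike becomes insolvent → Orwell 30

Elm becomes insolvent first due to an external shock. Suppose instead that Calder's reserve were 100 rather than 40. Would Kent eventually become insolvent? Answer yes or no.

With Calder's reserve at 100:
Round 1 — Elm becomes insolvent (initial).
  Kent: +60 → 60 ≥ 60
Round 2 — Kent becomes insolvent.
  Fenton: +30 → 30 < 110
No further insolvencies.

yes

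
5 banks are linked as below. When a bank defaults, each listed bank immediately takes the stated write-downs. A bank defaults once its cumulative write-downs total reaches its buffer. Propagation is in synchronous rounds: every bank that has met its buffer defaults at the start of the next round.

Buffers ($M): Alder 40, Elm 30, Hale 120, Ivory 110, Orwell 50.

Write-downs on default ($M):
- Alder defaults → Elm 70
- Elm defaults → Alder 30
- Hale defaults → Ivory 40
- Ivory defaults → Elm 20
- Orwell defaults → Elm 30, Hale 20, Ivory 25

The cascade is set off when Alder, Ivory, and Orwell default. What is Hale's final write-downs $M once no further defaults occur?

Round 1 — Alder, Ivory, Orwell default (initial).
  Elm: +70+20+30 → 120 ≥ 30
  Hale: +20 → 20 < 120
Round 2 — Elm defaults.
No further defaults.

20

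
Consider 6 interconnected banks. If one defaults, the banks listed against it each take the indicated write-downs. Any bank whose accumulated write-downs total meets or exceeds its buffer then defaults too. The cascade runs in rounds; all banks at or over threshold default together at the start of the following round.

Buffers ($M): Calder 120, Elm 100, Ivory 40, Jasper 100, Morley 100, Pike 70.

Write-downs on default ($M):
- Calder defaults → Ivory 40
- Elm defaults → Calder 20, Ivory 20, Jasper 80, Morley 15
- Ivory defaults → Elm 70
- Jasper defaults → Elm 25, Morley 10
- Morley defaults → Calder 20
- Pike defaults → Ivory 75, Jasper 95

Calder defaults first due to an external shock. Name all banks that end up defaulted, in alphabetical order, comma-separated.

Calder, Ivory

Round 1 — Calder defaults (initial).
  Ivory: +40 → 40 ≥ 40
Round 2 — Ivory defaults.
  Elm: +70 → 70 < 100
No further defaults.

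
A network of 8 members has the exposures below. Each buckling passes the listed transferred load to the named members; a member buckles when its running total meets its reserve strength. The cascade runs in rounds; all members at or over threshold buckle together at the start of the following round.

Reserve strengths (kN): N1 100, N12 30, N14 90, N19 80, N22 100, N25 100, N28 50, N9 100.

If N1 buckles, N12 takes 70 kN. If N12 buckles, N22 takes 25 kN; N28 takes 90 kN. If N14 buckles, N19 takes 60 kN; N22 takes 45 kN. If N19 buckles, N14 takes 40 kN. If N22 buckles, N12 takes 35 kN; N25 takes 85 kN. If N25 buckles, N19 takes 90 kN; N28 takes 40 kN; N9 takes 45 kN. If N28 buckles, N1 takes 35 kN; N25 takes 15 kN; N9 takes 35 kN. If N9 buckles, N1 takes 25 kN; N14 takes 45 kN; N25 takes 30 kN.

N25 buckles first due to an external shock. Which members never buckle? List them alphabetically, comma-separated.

Round 1 — N25 buckles (initial).
  N19: +90 → 90 ≥ 80
  N28: +40 → 40 < 50
  N9: +45 → 45 < 100
Round 2 — N19 buckles.
  N14: +40 → 40 < 90
No further bucklings.

N1, N12, N14, N22, N28, N9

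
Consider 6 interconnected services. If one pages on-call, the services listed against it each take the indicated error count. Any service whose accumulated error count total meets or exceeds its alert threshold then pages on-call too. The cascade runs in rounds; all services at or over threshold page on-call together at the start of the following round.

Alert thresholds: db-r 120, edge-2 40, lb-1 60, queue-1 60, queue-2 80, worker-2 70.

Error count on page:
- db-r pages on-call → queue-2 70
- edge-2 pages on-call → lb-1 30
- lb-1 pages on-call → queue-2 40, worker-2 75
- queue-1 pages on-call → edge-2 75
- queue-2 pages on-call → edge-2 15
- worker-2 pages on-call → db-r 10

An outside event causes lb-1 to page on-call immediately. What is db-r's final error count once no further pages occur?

Round 1 — lb-1 pages on-call (initial).
  queue-2: +40 → 40 < 80
  worker-2: +75 → 75 ≥ 70
Round 2 — worker-2 pages on-call.
  db-r: +10 → 10 < 120
No further pages.

10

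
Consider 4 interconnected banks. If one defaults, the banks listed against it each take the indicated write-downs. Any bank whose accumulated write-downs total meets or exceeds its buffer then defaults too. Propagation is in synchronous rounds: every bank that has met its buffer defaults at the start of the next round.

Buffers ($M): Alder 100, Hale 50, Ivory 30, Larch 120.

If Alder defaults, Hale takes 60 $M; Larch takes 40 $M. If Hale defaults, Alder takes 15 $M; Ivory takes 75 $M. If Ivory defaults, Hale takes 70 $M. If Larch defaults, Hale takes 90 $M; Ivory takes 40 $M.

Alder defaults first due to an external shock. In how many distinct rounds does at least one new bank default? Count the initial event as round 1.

3

Round 1 — Alder defaults (initial).
  Hale: +60 → 60 ≥ 50
  Larch: +40 → 40 < 120
Round 2 — Hale defaults.
  Ivory: +75 → 75 ≥ 30
Round 3 — Ivory defaults.
No further defaults.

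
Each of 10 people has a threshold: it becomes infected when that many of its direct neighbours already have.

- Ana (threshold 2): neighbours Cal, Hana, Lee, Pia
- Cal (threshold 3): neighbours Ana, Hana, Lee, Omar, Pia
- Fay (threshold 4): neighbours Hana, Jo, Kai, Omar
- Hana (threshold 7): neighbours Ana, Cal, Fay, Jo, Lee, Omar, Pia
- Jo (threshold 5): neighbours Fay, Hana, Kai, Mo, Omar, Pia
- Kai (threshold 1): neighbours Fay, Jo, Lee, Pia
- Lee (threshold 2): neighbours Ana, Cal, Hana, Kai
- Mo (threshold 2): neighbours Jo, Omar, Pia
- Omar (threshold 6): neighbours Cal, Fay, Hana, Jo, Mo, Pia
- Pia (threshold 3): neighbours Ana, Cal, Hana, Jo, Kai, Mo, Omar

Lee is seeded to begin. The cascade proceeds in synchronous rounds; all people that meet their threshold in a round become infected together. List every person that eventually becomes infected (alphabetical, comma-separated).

Kai, Lee

Round 1 — Lee becomes infected (initial).
Round 2 — checking thresholds:
  Ana: 1 of 4 neighbours < 2, not yet.
  Cal: 1 of 5 neighbours < 3, not yet.
  Hana: 1 of 7 neighbours < 7, not yet.
  Kai: 1 of 4 neighbours ≥ 1, becomes infected.
Round 3 — no new infections; cascade stops.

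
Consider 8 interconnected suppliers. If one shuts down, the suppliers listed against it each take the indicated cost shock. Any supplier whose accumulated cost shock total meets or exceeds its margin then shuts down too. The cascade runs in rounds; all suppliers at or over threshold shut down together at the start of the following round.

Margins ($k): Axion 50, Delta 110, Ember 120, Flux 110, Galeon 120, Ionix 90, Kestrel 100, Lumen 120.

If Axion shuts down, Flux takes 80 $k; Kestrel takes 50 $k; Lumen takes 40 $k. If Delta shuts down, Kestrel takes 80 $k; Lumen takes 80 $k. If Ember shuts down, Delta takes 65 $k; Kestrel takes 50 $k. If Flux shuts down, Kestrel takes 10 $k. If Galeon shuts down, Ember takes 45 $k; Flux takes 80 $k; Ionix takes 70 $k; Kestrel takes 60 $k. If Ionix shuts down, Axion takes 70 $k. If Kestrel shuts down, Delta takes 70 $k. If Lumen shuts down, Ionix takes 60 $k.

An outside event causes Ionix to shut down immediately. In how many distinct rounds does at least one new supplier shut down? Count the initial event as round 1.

Round 1 — Ionix shuts down (initial).
  Axion: +70 → 70 ≥ 50
Round 2 — Axion shuts down.
  Flux: +80 → 80 < 110
  Kestrel: +50 → 50 < 100
  Lumen: +40 → 40 < 120
No further shutdowns.

2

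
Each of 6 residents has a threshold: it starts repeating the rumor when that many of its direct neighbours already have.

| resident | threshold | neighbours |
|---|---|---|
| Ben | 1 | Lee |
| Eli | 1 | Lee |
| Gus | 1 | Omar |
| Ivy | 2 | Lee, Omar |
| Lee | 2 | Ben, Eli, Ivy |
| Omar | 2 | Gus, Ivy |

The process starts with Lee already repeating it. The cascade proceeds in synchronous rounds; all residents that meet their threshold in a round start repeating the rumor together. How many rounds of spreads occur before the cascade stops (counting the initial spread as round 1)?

Round 1 — Lee starts repeating the rumor (initial).
Round 2 — checking thresholds:
  Ben: 1 of 1 neighbours ≥ 1, starts repeating the rumor.
  Eli: 1 of 1 neighbours ≥ 1, starts repeating the rumor.
  Ivy: 1 of 2 neighbours < 2, not yet.
Round 3 — no new spreads; cascade stops.

2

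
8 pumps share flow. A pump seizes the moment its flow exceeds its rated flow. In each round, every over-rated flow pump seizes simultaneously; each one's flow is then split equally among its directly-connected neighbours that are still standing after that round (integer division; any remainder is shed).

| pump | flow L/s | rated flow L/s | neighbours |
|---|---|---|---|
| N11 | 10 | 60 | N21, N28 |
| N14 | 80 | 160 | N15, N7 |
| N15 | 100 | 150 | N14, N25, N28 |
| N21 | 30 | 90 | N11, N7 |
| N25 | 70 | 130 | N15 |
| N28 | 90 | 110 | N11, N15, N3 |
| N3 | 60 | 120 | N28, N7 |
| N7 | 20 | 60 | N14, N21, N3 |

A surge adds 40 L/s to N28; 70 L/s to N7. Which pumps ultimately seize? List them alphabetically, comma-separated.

N28, N3, N7

Round 1 — N28 at 130 > 110; N7 at 90 > 60. N28, N7 seize.
  N28 sheds 130 L/s to N11, N15, N3: 43 each (1 lost).
    N11: 10+43 = 53 ≤ 60
    N15: 100+43 = 143 ≤ 150
    N3: 60+43 = 103 ≤ 120
  N7 sheds 90 L/s to N14, N21, N3: 30 each.
    N14: 80+30 = 110 ≤ 160
    N21: 30+30 = 60 ≤ 90
    N3: 103+30 = 133 > 120
Round 2 — N3 seizes.
  N3 sheds 133 L/s: no online neighbours, lost.
No further seizures.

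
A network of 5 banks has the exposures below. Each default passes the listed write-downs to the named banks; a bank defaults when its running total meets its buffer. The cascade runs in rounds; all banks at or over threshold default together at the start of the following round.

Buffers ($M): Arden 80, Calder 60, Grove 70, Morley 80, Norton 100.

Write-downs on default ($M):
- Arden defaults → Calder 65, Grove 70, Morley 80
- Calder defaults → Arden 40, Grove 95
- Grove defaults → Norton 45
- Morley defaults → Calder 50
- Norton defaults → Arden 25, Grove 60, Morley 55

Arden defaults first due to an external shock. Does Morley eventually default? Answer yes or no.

yes

Round 1 — Arden defaults (initial).
  Calder: +65 → 65 ≥ 60
  Grove: +70 → 70 ≥ 70
  Morley: +80 → 80 ≥ 80
Round 2 — Calder, Grove, Morley default.
  Norton: +45 → 45 < 100
No further defaults.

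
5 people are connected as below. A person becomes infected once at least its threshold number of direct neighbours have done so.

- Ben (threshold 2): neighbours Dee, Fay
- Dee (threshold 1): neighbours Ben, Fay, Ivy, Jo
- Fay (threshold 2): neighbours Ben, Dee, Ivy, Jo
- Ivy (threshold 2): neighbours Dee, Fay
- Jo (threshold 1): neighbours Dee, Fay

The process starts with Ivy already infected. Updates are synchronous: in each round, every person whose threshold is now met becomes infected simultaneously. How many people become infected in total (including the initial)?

5

Round 1 — Ivy becomes infected (initial).
Round 2 — checking thresholds:
  Dee: 1 of 4 neighbours ≥ 1, becomes infected.
  Fay: 1 of 4 neighbours < 2, below threshold.
Round 3 — checking thresholds:
  Ben: 1 of 2 neighbours < 2, below threshold.
  Fay: 2 of 4 neighbours ≥ 2, becomes infected.
  Jo: 1 of 2 neighbours ≥ 1, becomes infected.
Round 4 — checking thresholds:
  Ben: 2 of 2 neighbours ≥ 2, becomes infected.
Round 5 — no new infections; cascade stops.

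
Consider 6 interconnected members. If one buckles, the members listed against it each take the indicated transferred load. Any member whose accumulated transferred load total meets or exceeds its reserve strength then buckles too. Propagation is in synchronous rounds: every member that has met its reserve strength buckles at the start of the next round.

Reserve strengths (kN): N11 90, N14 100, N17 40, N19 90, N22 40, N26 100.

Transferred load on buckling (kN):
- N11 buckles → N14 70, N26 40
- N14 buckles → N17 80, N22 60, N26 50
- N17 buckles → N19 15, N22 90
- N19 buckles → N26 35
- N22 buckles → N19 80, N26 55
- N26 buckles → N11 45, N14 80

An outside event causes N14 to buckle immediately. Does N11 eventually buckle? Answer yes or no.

Round 1 — N14 buckles (initial).
  N17: +80 → 80 ≥ 40
  N22: +60 → 60 ≥ 40
  N26: +50 → 50 < 100
Round 2 — N17, N22 buckle.
  N19: +15+80 → 95 ≥ 90
  N26: +55 → 105 ≥ 100
Round 3 — N19, N26 buckle.
  N11: +45 → 45 < 90
No further bucklings.

no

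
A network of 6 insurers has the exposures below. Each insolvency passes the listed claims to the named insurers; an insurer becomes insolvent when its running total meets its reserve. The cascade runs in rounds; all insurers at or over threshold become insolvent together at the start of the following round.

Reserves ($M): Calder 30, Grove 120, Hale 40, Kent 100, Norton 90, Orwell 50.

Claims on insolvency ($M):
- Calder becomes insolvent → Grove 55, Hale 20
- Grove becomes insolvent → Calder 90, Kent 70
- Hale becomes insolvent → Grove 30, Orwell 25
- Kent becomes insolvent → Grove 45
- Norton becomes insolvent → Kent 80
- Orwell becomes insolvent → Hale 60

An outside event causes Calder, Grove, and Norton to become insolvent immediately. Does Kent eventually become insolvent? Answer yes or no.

Round 1 — Calder, Grove, Norton become insolvent (initial).
  Hale: +20 → 20 < 40
  Kent: +70+80 → 150 ≥ 100
Round 2 — Kent becomes insolvent.
No further insolvencies.

yes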